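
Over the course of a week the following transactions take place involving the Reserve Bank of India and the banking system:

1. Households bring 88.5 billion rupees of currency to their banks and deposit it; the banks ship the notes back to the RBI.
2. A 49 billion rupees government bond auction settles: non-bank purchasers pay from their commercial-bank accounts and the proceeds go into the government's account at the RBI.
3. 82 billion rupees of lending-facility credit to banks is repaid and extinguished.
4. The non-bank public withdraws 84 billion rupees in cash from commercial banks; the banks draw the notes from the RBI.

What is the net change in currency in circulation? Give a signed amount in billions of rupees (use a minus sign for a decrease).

-4.5 billion

Currency deposit 88.5 billion rupees: notes return to the central bank → −88.5B.
Government account inflow 49 billion rupees: no currency enters or leaves circulation → 0.
Discount-window repayment 82 billion rupees: no currency enters or leaves circulation → 0.
Currency withdrawal 84 billion rupees: notes leave the central bank → +84B.
Net: −88.5 + 0 + 0 + 84 = -4.5 billion.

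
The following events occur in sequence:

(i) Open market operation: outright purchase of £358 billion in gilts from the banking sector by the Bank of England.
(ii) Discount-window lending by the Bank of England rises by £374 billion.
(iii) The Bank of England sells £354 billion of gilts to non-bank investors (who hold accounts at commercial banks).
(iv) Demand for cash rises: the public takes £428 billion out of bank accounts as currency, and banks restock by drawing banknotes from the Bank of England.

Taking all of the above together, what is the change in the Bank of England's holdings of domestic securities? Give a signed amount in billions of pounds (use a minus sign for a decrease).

OMO purchase (from banks) £358 billion: securities added to the Bank of England's portfolio → +£358B.
Discount-window loan £374 billion: the Bank of England's securities portfolio is untouched → 0.
Asset sale (to non-banks) £354 billion: securities removed from the Bank of England's portfolio → −£354B.
Currency withdrawal £428 billion: the Bank of England's securities portfolio is untouched → 0.
Net: 358 + 0 − 354 + 0 = +£4 billion.

+£4 billion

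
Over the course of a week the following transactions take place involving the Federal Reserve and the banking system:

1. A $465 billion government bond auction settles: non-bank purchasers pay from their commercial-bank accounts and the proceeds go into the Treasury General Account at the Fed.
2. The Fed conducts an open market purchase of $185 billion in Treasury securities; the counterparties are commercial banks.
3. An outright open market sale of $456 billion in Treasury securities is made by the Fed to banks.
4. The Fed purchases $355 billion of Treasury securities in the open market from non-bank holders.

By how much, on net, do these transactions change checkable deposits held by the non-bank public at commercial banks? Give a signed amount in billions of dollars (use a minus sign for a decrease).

-$110 billion

Government account inflow $465 billion: non-bank counterparties' bank balances fall → −$465B.
OMO purchase (from banks) $185 billion: the counterparty is a bank, so public deposits are unchanged → 0.
OMO sale (to banks) $456 billion: the counterparty is a bank, so public deposits are unchanged → 0.
Asset purchase (from non-banks) $355 billion: non-bank counterparties' bank balances rise → +$355B.
Net: −465 + 0 + 0 + 355 = -$110 billion.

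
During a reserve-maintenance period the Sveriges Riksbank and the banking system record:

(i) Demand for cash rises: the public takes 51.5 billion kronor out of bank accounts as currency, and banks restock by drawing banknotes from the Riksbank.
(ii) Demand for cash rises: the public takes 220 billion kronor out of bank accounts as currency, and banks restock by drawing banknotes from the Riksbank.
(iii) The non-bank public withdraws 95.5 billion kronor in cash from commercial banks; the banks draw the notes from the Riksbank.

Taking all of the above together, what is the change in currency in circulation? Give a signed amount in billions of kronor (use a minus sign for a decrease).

+367 billion

Currency withdrawal 51.5 billion kronor: notes leave the central bank → +51.5B.
Currency withdrawal 220 billion kronor: notes leave the central bank → +220B.
Currency withdrawal 95.5 billion kronor: notes leave the central bank → +95.5B.
Net: 51.5 + 220 + 95.5 = +367 billion.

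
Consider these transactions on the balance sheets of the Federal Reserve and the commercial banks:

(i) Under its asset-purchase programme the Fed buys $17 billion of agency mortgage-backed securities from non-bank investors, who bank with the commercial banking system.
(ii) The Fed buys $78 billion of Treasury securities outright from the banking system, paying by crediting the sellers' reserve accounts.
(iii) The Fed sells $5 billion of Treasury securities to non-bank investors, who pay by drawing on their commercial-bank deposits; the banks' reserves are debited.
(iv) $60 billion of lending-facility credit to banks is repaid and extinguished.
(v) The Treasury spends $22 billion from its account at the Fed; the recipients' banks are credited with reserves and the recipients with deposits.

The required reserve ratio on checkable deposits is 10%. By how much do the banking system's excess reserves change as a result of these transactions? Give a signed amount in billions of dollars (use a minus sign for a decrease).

+$48.6 billion

Asset purchase (from non-banks) $17 billion: reserves +$17B, deposits +$17B.
OMO purchase (from banks) $78 billion: reserves +$78B, deposits 0.
Asset sale (to non-banks) $5 billion: reserves −$5B, deposits −$5B.
Discount-window repayment $60 billion: reserves −$60B, deposits 0.
Government spending $22 billion: reserves +$22B, deposits +$22B.
Totals: Δreserves = +$52B, Δdeposits = +$34B.
Δrequired reserves = 10% × +$34B = +$3.4B.
Δexcess reserves = Δreserves − Δrequired = +$52B − (+$3.4B) = +$48.6 billion.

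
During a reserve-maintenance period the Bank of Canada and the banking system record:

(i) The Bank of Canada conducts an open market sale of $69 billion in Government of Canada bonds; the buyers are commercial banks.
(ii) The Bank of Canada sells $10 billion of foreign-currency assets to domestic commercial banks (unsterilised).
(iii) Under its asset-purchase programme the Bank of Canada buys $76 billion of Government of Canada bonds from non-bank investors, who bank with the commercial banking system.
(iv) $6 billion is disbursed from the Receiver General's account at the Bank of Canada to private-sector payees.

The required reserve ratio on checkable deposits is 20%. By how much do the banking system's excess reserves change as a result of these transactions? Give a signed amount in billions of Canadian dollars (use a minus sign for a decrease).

-$13.4 billion

OMO sale (to banks) $69 billion: reserves −$69B, deposits 0.
FX sale $10 billion: reserves −$10B, deposits 0.
Asset purchase (from non-banks) $76 billion: reserves +$76B, deposits +$76B.
Government spending $6 billion: reserves +$6B, deposits +$6B.
Totals: Δreserves = +$3B, Δdeposits = +$82B.
Δrequired reserves = 20% × +$82B = +$16.4B.
Δexcess reserves = Δreserves − Δrequired = +$3B − (+$16.4B) = -$13.4 billion.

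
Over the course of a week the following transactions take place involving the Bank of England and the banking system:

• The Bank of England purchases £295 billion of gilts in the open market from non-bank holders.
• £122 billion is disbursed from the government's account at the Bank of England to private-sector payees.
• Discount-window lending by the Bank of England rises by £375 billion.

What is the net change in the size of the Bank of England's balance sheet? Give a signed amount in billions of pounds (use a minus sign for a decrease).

Bank of England balance sheet:
  Assets:      Securities +£295B, Loans to banks +£375B
  Liabilities: Bank reserves +£792B, Government deposits −£122B
Change in total Bank of England assets = +£670 billion.

+£670 billion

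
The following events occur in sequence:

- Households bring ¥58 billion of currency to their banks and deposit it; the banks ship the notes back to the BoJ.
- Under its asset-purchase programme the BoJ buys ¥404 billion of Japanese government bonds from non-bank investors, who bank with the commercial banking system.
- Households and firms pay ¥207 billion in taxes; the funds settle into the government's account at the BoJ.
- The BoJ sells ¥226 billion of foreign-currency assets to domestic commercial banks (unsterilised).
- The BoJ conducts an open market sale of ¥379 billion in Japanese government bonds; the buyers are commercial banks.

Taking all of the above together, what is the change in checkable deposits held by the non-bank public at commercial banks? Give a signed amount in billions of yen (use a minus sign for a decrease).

Currency deposit ¥58 billion: non-bank counterparties' bank balances rise → +¥58B.
Asset purchase (from non-banks) ¥404 billion: non-bank counterparties' bank balances rise → +¥404B.
Government account inflow ¥207 billion: non-bank counterparties' bank balances fall → −¥207B.
FX sale ¥226 billion: the counterparty is a bank, so public deposits are unchanged → 0.
OMO sale (to banks) ¥379 billion: the counterparty is a bank, so public deposits are unchanged → 0.
Net: 58 + 404 − 207 + 0 + 0 = +¥255 billion.

+¥255 billion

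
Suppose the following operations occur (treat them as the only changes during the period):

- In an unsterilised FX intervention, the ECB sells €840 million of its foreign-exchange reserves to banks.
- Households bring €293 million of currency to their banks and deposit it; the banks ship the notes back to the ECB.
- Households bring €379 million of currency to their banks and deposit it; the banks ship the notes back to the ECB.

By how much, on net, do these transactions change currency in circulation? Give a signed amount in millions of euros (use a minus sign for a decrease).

FX sale €840 million: no currency enters or leaves circulation → 0.
Currency deposit €293 million: notes return to the central bank → −€293M.
Currency deposit €379 million: notes return to the central bank → −€379M.
Net: 0 − 293 − 379 = -€672 million.

-€672 million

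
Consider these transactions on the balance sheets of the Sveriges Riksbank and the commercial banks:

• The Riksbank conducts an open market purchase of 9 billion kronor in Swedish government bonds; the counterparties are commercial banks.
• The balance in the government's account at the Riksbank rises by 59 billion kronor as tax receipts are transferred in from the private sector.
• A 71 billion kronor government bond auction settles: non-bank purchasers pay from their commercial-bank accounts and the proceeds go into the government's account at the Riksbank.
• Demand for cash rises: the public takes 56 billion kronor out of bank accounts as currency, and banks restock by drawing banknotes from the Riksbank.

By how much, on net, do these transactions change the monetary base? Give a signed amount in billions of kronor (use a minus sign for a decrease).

Riksbank balance sheet:
  Assets:      Securities +9B
  Liabilities: Bank reserves −177B, Currency in circulation +56B, Government deposits +130B
Monetary base = currency + reserves: +56B + (−177B) = -121 billion.

-121 billion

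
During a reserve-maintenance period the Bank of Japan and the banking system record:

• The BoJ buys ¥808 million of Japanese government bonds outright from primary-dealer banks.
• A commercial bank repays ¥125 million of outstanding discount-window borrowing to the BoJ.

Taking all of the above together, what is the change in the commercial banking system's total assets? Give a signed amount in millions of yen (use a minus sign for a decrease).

-¥125 million

BoJ balance sheet:
  Assets:      Securities +¥808M, Loans to banks −¥125M
  Liabilities: Bank reserves +¥683M
Commercial banking system:
  Assets:      Reserves at CB +¥683M, Securities −¥808M
  Liabilities: Borrowings from CB −¥125M
Change in total bank assets = -¥125 million.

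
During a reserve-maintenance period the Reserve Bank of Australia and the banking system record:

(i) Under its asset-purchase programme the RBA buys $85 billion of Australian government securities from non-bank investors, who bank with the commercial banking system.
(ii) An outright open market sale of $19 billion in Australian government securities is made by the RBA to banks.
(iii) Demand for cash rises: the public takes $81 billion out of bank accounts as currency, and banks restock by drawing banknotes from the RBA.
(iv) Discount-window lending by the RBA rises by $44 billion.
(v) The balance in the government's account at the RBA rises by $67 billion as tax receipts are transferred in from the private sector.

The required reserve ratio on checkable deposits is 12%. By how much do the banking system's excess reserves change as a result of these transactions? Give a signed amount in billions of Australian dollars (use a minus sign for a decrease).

-$30.44 billion

Asset purchase (from non-banks) $85 billion: reserves +$85B, deposits +$85B.
OMO sale (to banks) $19 billion: reserves −$19B, deposits 0.
Currency withdrawal $81 billion: reserves −$81B, deposits −$81B.
Discount-window loan $44 billion: reserves +$44B, deposits 0.
Government account inflow $67 billion: reserves −$67B, deposits −$67B.
Totals: Δreserves = −$38B, Δdeposits = −$63B.
Δrequired reserves = 12% × −$63B = −$7.56B.
Δexcess reserves = Δreserves − Δrequired = −$38B − (−$7.56B) = -$30.44 billion.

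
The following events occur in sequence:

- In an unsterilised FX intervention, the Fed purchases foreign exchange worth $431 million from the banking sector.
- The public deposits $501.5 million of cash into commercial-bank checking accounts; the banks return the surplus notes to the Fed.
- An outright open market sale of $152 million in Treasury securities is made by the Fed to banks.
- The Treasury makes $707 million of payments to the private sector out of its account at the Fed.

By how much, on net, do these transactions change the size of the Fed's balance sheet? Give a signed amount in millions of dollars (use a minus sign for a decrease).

+$279 million

FX purchase $431 million: a Fed asset is acquired → +$431M.
Currency deposit $501.5 million: only the composition of liabilities changes → 0.
OMO sale (to banks) $152 million: a Fed asset is shed → −$152M.
Government spending $707 million: only the composition of liabilities changes → 0.
Net: 431 + 0 − 152 + 0 = +$279 million.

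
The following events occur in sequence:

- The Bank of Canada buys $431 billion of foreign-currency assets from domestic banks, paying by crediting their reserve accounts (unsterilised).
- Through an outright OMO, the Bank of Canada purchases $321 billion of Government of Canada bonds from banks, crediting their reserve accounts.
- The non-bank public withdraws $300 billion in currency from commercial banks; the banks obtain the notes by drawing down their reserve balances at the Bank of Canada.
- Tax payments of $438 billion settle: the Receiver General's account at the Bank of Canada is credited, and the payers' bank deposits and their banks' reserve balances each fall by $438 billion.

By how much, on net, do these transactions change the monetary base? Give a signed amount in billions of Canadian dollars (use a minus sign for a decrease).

+$314 billion

FX purchase $431 billion: Bank of Canada balance sheet expands → +$431B.
OMO purchase (from banks) $321 billion: Bank of Canada balance sheet expands → +$321B.
Currency withdrawal $300 billion: just a shift between currency and reserves — both are base money → 0.
Government account inflow $438 billion: reserves shift to a non-base liability → −$438B.
Net: 431 + 321 + 0 − 438 = +$314 billion.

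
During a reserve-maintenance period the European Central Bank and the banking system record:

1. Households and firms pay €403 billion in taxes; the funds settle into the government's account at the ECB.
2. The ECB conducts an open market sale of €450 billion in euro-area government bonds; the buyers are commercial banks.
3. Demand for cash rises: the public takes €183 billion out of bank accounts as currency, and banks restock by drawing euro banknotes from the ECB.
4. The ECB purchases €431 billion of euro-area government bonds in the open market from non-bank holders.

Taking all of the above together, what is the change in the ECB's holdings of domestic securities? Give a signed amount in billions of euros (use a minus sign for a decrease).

-€19 billion

ECB balance sheet:
  Assets:      Securities −€19B
  Liabilities: Bank reserves −€605B, Currency in circulation +€183B, Government deposits +€403B
So the change in the ECB's holdings of domestic securities is -€19 billion.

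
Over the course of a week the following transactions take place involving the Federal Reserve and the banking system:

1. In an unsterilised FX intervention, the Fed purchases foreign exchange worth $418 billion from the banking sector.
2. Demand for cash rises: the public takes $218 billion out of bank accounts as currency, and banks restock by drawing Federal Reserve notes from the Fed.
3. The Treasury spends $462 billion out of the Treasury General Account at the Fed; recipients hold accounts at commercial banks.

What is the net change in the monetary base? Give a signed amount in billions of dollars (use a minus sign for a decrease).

FX purchase $418 billion: Fed balance sheet expands → +$418B.
Currency withdrawal $218 billion: just a shift between currency and reserves — both are base money → 0.
Government spending $462 billion: a non-base liability converts back to reserves → +$462B.
Net: 418 + 0 + 462 = +$880 billion.

+$880 billion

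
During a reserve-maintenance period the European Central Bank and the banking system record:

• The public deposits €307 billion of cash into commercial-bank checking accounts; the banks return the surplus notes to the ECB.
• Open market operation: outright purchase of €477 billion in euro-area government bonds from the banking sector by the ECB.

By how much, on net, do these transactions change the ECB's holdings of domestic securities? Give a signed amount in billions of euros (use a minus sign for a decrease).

+€477 billion

Currency deposit €307 billion: the ECB's securities portfolio is untouched → 0.
OMO purchase (from banks) €477 billion: securities added to the ECB's portfolio → +€477B.
Net: 0 + 477 = +€477 billion.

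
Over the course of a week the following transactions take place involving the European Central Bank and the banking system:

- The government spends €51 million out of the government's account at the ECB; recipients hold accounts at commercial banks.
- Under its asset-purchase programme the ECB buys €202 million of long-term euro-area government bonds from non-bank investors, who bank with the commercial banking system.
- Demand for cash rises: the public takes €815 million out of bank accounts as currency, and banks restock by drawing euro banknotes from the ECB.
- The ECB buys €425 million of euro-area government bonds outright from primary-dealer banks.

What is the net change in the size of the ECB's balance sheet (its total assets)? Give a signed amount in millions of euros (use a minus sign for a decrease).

+€627 million

Government spending €51 million: only the composition of liabilities changes → 0.
Asset purchase (from non-banks) €202 million: an ECB asset is acquired → +€202M.
Currency withdrawal €815 million: only the composition of liabilities changes → 0.
OMO purchase (from banks) €425 million: an ECB asset is acquired → +€425M.
Net: 0 + 202 + 0 + 425 = +€627 million.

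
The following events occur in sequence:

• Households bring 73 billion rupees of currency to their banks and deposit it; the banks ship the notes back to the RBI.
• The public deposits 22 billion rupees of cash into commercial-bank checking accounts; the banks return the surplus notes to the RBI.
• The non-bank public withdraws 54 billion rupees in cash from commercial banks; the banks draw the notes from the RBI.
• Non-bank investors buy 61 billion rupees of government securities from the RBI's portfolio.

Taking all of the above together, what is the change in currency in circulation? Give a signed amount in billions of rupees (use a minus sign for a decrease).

-41 billion

Currency deposit 73 billion rupees: notes return to the central bank → −73B.
Currency deposit 22 billion rupees: notes return to the central bank → −22B.
Currency withdrawal 54 billion rupees: notes leave the central bank → +54B.
Asset sale (to non-banks) 61 billion rupees: no currency enters or leaves circulation → 0.
Net: −73 − 22 + 54 + 0 = -41 billion.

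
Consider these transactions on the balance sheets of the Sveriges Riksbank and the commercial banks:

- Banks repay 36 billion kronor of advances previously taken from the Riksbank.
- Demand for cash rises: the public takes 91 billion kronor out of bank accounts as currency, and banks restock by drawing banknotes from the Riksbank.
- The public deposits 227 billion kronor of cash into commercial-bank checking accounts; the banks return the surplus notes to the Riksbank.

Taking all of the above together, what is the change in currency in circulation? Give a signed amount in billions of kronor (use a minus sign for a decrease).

-136 billion

Discount-window repayment 36 billion kronor: no currency enters or leaves circulation → 0.
Currency withdrawal 91 billion kronor: notes leave the central bank → +91B.
Currency deposit 227 billion kronor: notes return to the central bank → −227B.
Net: 0 + 91 − 227 = -136 billion.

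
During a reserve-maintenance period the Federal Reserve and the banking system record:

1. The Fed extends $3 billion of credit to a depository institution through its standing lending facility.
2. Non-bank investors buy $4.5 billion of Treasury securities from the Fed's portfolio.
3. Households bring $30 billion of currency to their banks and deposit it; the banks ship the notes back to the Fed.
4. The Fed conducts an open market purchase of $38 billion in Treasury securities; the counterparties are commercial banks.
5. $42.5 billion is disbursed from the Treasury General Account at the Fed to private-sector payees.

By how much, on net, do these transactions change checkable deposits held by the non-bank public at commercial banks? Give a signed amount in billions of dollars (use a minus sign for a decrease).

+$68 billion

Fed balance sheet:
  Assets:      Securities +$33.5B, Loans to banks +$3B
  Liabilities: Bank reserves +$109B, Currency in circulation −$30B, Government deposits −$42.5B
Commercial banking system:
  Assets:      Reserves at CB +$109B, Securities −$38B
  Liabilities: Checkable deposits +$68B, Borrowings from CB +$3B
So the change in checkable deposits held by the non-bank public at commercial banks is +$68 billion.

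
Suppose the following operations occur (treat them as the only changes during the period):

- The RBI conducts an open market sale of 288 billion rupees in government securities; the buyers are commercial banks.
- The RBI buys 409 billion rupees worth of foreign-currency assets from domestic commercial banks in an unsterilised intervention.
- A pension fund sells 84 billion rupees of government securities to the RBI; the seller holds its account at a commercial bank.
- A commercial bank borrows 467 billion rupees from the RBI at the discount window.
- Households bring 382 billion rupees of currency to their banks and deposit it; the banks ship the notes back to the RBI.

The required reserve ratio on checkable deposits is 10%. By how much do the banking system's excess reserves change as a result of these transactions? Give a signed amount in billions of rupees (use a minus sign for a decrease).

OMO sale (to banks) 288 billion rupees: reserves −288B, deposits 0.
FX purchase 409 billion rupees: reserves +409B, deposits 0.
Asset purchase (from non-banks) 84 billion rupees: reserves +84B, deposits +84B.
Discount-window loan 467 billion rupees: reserves +467B, deposits 0.
Currency deposit 382 billion rupees: reserves +382B, deposits +382B.
Totals: Δreserves = +1054B, Δdeposits = +466B.
Δrequired reserves = 10% × +466B = +46.6B.
Δexcess reserves = Δreserves − Δrequired = +1054B − (+46.6B) = +1007.4 billion.

+1007.4 billion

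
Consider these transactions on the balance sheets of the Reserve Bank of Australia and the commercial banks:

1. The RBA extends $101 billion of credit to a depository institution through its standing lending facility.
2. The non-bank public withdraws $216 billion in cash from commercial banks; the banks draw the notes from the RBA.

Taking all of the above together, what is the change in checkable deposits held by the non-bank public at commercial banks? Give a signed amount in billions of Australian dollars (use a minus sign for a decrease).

-$216 billion

Discount-window loan $101 billion: the counterparty is a bank, so public deposits are unchanged → 0.
Currency withdrawal $216 billion: non-bank counterparties' bank balances fall → −$216B.
Net: 0 − 216 = -$216 billion.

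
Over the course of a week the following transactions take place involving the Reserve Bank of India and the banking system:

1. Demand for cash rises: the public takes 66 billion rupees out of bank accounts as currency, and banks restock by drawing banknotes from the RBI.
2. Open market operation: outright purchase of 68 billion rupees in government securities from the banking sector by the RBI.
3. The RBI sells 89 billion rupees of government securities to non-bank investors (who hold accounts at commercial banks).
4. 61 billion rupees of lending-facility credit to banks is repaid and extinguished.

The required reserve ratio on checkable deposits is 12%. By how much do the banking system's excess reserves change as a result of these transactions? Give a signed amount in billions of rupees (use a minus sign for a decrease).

-129.4 billion

Currency withdrawal 66 billion rupees: reserves −66B, deposits −66B.
OMO purchase (from banks) 68 billion rupees: reserves +68B, deposits 0.
Asset sale (to non-banks) 89 billion rupees: reserves −89B, deposits −89B.
Discount-window repayment 61 billion rupees: reserves −61B, deposits 0.
Totals: Δreserves = −148B, Δdeposits = −155B.
Δrequired reserves = 12% × −155B = −18.6B.
Δexcess reserves = Δreserves − Δrequired = −148B − (−18.6B) = -129.4 billion.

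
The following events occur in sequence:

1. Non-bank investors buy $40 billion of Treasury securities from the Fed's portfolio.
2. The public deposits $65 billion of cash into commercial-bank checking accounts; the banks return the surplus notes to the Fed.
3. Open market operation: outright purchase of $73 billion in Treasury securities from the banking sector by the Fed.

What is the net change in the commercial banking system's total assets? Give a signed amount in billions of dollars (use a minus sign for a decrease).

Asset sale (to non-banks) $40 billion: bank balance sheets shrink → −$40B.
Currency deposit $65 billion: bank balance sheets expand → +$65B.
OMO purchase (from banks) $73 billion: just an asset swap on bank balance sheets → 0.
Net: −40 + 65 + 0 = +$25 billion.

+$25 billion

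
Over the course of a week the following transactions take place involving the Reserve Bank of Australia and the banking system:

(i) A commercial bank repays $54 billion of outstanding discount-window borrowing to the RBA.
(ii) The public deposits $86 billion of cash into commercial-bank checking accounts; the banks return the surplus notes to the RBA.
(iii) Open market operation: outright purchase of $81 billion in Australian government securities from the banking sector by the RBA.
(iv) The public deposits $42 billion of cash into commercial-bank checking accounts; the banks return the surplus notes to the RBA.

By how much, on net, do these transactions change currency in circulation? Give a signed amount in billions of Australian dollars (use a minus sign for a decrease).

RBA balance sheet:
  Assets:      Securities +$81B, Loans to banks −$54B
  Liabilities: Bank reserves +$155B, Currency in circulation −$128B
Commercial banking system:
  Assets:      Reserves at CB +$155B, Securities −$81B
  Liabilities: Checkable deposits +$128B, Borrowings from CB −$54B
So the change in currency in circulation is -$128 billion.

-$128 billion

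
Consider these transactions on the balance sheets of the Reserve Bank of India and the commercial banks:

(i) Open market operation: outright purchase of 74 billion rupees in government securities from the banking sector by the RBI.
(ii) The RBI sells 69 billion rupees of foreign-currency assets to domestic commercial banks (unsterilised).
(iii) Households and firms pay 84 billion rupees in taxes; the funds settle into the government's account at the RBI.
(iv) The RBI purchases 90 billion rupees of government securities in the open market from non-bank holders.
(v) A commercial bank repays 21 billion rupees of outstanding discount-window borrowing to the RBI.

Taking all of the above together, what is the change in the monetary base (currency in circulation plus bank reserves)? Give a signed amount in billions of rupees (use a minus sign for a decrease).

OMO purchase (from banks) 74 billion rupees: RBI balance sheet expands → +74B.
FX sale 69 billion rupees: RBI balance sheet contracts → −69B.
Government account inflow 84 billion rupees: reserves shift to a non-base liability → −84B.
Asset purchase (from non-banks) 90 billion rupees: RBI balance sheet expands → +90B.
Discount-window repayment 21 billion rupees: RBI balance sheet contracts → −21B.
Net: 74 − 69 − 84 + 90 − 21 = -10 billion.

-10 billion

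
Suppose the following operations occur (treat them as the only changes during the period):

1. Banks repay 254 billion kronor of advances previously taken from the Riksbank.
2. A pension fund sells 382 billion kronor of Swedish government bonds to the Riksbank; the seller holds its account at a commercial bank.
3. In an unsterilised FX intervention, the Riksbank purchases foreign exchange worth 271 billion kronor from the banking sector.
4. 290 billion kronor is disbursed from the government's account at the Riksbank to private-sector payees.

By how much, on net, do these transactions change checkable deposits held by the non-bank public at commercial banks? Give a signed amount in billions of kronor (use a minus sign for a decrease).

+672 billion

Discount-window repayment 254 billion kronor: the counterparty is a bank, so public deposits are unchanged → 0.
Asset purchase (from non-banks) 382 billion kronor: non-bank counterparties' bank balances rise → +382B.
FX purchase 271 billion kronor: the counterparty is a bank, so public deposits are unchanged → 0.
Government spending 290 billion kronor: non-bank counterparties' bank balances rise → +290B.
Net: 0 + 382 + 0 + 290 = +672 billion.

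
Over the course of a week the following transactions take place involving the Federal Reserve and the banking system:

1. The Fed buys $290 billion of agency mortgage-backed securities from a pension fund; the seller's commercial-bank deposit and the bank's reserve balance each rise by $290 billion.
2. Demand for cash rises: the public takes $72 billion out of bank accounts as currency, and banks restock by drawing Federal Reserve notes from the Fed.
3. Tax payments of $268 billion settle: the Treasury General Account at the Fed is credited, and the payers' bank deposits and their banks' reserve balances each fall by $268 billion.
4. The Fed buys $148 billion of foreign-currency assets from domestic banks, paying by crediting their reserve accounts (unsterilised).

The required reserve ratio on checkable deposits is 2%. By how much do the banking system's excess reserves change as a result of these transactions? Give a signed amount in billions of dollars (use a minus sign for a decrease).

Asset purchase (from non-banks) $290 billion: reserves +$290B, deposits +$290B.
Currency withdrawal $72 billion: reserves −$72B, deposits −$72B.
Government account inflow $268 billion: reserves −$268B, deposits −$268B.
FX purchase $148 billion: reserves +$148B, deposits 0.
Totals: Δreserves = +$98B, Δdeposits = −$50B.
Δrequired reserves = 2% × −$50B = −$1B.
Δexcess reserves = Δreserves − Δrequired = +$98B − (−$1B) = +$99 billion.

+$99 billion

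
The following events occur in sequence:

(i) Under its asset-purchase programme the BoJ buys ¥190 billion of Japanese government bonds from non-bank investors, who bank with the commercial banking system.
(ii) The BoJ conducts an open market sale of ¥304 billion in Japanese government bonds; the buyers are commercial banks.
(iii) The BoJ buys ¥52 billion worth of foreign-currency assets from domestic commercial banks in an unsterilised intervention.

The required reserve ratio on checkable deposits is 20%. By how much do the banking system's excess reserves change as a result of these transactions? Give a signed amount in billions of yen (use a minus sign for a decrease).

Asset purchase (from non-banks) ¥190 billion: reserves +¥190B, deposits +¥190B.
OMO sale (to banks) ¥304 billion: reserves −¥304B, deposits 0.
FX purchase ¥52 billion: reserves +¥52B, deposits 0.
Totals: Δreserves = −¥62B, Δdeposits = +¥190B.
Δrequired reserves = 20% × +¥190B = +¥38B.
Δexcess reserves = Δreserves − Δrequired = −¥62B − (+¥38B) = -¥100 billion.

-¥100 billion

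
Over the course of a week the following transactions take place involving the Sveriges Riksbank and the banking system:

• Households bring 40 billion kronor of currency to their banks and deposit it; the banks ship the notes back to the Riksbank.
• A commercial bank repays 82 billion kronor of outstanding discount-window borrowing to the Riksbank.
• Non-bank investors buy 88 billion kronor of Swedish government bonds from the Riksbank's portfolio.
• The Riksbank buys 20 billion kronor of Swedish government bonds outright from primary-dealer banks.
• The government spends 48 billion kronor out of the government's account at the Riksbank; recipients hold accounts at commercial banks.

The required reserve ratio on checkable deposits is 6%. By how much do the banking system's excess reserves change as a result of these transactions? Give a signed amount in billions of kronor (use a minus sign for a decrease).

-62 billion

Currency deposit 40 billion kronor: reserves +40B, deposits +40B.
Discount-window repayment 82 billion kronor: reserves −82B, deposits 0.
Asset sale (to non-banks) 88 billion kronor: reserves −88B, deposits −88B.
OMO purchase (from banks) 20 billion kronor: reserves +20B, deposits 0.
Government spending 48 billion kronor: reserves +48B, deposits +48B.
Totals: Δreserves = −62B, Δdeposits = 0.
Δrequired reserves = 6% × 0 = 0.
Δexcess reserves = Δreserves − Δrequired = −62B − (0) = -62 billion.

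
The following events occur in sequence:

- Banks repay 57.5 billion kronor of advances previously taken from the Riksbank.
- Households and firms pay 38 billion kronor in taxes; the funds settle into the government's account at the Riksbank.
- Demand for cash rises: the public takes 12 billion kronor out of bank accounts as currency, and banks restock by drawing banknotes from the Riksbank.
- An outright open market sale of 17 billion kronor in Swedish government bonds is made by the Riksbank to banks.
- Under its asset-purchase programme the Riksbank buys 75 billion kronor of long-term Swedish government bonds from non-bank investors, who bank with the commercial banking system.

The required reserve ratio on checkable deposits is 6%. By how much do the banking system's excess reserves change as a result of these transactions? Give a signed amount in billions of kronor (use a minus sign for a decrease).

Discount-window repayment 57.5 billion kronor: reserves −57.5B, deposits 0.
Government account inflow 38 billion kronor: reserves −38B, deposits −38B.
Currency withdrawal 12 billion kronor: reserves −12B, deposits −12B.
OMO sale (to banks) 17 billion kronor: reserves −17B, deposits 0.
Asset purchase (from non-banks) 75 billion kronor: reserves +75B, deposits +75B.
Totals: Δreserves = −49.5B, Δdeposits = +25B.
Δrequired reserves = 6% × +25B = +1.5B.
Δexcess reserves = Δreserves − Δrequired = −49.5B − (+1.5B) = -51 billion.

-51 billion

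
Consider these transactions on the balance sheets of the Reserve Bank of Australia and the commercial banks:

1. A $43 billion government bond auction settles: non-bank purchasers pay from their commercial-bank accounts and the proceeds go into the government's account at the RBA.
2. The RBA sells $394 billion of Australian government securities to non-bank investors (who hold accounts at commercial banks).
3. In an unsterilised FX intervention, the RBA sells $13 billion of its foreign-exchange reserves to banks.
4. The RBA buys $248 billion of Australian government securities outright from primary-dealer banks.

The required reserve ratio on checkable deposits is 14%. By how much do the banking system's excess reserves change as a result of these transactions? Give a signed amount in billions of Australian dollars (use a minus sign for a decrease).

Government account inflow $43 billion: reserves −$43B, deposits −$43B.
Asset sale (to non-banks) $394 billion: reserves −$394B, deposits −$394B.
FX sale $13 billion: reserves −$13B, deposits 0.
OMO purchase (from banks) $248 billion: reserves +$248B, deposits 0.
Totals: Δreserves = −$202B, Δdeposits = −$437B.
Δrequired reserves = 14% × −$437B = −$61.18B.
Δexcess reserves = Δreserves − Δrequired = −$202B − (−$61.18B) = -$140.82 billion.

-$140.82 billion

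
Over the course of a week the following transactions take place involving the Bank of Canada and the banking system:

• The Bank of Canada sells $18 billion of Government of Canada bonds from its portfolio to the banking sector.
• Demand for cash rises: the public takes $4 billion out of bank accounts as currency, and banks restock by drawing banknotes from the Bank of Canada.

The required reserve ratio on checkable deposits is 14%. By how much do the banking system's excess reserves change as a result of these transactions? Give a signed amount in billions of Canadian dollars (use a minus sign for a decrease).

-$21.44 billion

OMO sale (to banks) $18 billion: reserves −$18B, deposits 0.
Currency withdrawal $4 billion: reserves −$4B, deposits −$4B.
Totals: Δreserves = −$22B, Δdeposits = −$4B.
Δrequired reserves = 14% × −$4B = −$0.56B.
Δexcess reserves = Δreserves − Δrequired = −$22B − (−$0.56B) = -$21.44 billion.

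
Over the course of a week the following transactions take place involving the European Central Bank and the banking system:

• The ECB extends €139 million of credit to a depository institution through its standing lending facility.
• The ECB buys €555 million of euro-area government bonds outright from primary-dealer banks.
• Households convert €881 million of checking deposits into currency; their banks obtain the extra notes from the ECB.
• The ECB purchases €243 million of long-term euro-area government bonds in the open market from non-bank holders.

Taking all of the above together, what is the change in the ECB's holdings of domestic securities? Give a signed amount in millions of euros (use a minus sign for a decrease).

Discount-window loan €139 million: the ECB's securities portfolio is untouched → 0.
OMO purchase (from banks) €555 million: securities added to the ECB's portfolio → +€555M.
Currency withdrawal €881 million: the ECB's securities portfolio is untouched → 0.
Asset purchase (from non-banks) €243 million: securities added to the ECB's portfolio → +€243M.
Net: 0 + 555 + 0 + 243 = +€798 million.

+€798 million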